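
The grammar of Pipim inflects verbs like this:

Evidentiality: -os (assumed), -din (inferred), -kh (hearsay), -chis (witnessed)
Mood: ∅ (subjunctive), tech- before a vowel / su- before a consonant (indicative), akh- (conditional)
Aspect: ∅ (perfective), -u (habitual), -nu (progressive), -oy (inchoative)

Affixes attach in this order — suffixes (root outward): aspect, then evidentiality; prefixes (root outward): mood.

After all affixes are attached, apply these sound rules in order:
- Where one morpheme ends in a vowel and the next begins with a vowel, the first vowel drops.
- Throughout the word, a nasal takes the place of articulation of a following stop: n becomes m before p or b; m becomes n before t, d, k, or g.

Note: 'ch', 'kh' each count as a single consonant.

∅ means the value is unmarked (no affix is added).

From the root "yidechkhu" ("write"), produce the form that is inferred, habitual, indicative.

suyidechkhudin

Attach mood indicative su- (before consonant 'y') → suyidechkhu.
Attach aspect habitual -u → suyidechkhuu.
Attach evidentiality inferred -din → suyidechkhuudin.
Apply vowel deletion: suyidechkhuudin → suyidechkhudin.
Nasal assimilation: no change.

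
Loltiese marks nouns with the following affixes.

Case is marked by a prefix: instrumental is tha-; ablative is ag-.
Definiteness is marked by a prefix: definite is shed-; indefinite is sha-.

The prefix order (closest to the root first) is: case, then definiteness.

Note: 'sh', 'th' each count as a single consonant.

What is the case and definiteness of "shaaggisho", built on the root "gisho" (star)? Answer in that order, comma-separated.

ablative, indefinite

Segment: sha-ag-gisho.
case: ag- → ablative.
definiteness: sha- → indefinite.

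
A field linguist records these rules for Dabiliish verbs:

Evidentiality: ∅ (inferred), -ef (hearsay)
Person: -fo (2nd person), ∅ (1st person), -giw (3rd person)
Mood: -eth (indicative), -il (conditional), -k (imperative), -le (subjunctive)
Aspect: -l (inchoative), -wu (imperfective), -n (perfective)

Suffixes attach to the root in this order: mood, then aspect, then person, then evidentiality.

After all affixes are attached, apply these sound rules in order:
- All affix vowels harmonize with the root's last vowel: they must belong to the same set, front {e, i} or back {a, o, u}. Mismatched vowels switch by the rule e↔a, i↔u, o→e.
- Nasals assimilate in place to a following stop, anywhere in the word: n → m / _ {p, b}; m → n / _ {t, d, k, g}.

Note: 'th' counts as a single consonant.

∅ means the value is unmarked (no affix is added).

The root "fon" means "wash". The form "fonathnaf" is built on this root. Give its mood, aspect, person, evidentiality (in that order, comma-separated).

indicative, perfective, 1st person, hearsay

Segment: fon-eth-n-ef.
mood: -eth → indicative.
aspect: -n → perfective.
person: ∅ → 1st person.
evidentiality: -ef → hearsay.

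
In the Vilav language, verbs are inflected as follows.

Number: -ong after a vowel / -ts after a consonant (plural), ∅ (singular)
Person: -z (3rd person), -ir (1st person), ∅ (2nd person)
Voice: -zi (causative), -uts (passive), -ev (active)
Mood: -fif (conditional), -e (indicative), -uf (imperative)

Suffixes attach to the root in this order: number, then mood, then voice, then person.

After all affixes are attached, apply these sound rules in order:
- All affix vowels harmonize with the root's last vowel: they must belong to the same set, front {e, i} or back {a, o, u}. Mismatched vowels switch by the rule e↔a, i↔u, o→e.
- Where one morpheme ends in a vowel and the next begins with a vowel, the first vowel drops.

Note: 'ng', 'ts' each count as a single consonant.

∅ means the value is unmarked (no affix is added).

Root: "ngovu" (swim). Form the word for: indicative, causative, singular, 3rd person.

ngovazuz

number = singular: zero marking, form stays ngovu.
Attach mood indicative -e → ngovue.
Attach voice causative -zi → ngovuezi.
Attach person 3rd person -z → ngovueziz.
Apply vowel harmony: ngovueziz → ngovuazuz.
Apply vowel deletion: ngovuazuz → ngovazuz.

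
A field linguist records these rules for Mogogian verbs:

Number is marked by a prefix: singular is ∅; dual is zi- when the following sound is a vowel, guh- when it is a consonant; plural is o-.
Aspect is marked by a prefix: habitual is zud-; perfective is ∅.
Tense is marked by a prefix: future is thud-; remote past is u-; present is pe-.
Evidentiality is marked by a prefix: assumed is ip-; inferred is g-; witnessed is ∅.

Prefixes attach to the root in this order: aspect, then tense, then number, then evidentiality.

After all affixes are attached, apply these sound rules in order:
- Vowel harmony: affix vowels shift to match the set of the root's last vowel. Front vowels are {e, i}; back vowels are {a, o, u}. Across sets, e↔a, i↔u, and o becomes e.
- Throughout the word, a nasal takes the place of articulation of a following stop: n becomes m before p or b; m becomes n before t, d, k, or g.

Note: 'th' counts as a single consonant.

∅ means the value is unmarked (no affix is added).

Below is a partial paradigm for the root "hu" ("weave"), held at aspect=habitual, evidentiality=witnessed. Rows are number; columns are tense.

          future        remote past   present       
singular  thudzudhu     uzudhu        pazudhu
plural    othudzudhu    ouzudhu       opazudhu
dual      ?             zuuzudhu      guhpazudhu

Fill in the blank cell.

Attach aspect habitual zud- → zudhu.
Attach tense future thud- → thudzudhu.
Attach number dual guh- (before consonant 'th') → guhthudzudhu.
evidentiality = witnessed: zero marking, form stays guhthudzudhu.
Vowel harmony: no change.
Nasal assimilation: no change.

guhthudzudhu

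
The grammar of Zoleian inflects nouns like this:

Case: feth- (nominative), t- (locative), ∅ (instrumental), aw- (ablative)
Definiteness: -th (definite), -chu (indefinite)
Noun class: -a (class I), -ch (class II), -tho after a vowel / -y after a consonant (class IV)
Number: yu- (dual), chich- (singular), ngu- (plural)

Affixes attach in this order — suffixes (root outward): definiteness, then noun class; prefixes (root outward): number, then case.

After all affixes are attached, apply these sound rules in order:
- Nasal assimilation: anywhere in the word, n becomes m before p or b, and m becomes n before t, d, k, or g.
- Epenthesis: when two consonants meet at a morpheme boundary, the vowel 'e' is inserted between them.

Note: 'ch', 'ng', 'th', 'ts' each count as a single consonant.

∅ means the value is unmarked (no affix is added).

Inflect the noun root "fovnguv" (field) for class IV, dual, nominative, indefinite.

Attach number dual yu- → yufovnguv.
Attach definiteness indefinite -chu → yufovnguvchu.
Attach noun class class IV -tho (after vowel 'u') → yufovnguvchutho.
Attach case nominative feth- → fethyufovnguvchutho.
Nasal assimilation: no change.
Apply epenthesis: fethyufovnguvchutho → fetheyufovnguvechutho.

fetheyufovnguvechutho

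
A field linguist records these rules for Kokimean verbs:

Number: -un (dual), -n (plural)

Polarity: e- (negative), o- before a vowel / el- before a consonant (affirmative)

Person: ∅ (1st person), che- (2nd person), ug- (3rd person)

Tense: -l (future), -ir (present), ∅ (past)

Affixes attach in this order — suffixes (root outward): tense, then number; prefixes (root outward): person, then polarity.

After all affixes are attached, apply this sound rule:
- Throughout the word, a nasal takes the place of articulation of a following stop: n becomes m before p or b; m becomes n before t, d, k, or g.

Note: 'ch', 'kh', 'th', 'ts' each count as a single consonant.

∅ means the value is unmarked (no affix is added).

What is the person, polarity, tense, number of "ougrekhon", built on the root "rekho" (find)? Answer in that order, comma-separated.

Segment: o-ug-rekho-n.
person: ug- → 3rd person.
polarity: o/el- → affirmative.
tense: ∅ → past.
number: -n → plural.

3rd person, affirmative, past, plural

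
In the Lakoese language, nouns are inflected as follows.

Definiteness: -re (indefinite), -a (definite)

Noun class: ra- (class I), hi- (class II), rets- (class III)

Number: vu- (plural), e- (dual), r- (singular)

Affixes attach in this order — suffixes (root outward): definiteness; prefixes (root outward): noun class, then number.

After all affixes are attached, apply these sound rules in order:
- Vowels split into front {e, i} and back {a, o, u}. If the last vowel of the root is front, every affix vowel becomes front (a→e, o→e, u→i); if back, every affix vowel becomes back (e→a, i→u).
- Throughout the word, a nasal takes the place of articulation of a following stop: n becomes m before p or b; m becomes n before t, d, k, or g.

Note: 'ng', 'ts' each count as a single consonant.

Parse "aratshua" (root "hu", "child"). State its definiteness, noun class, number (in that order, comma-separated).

Segment: e-rets-hu-a.
definiteness: -a → definite.
noun class: rets- → class III.
number: e- → dual.

definite, class III, dual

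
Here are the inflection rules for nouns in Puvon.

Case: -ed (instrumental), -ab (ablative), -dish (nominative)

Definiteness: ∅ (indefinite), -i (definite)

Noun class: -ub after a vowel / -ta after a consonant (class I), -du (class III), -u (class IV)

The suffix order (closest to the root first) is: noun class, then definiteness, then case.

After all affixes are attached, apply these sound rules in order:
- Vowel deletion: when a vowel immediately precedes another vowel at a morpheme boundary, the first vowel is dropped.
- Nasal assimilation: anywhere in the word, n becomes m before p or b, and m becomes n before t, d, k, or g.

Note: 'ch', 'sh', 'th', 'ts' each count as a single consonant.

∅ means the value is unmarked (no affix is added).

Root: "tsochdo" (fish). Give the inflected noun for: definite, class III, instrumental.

tsochdoded

Attach noun class class III -du → tsochdodu.
Attach definiteness definite -i → tsochdodui.
Attach case instrumental -ed → tsochdoduied.
Apply vowel deletion: tsochdoduied → tsochdoded.
Nasal assimilation: no change.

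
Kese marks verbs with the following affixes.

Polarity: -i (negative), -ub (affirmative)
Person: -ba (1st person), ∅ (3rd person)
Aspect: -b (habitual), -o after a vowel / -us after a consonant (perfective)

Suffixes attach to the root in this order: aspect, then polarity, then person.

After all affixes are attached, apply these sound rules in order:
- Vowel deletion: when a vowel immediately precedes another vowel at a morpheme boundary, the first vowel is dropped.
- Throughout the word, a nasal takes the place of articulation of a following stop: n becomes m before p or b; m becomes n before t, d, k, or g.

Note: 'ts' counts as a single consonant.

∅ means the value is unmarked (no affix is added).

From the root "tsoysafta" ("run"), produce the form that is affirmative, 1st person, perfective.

Attach aspect perfective -o (after vowel 'a') → tsoysaftao.
Attach polarity affirmative -ub → tsoysaftaoub.
Attach person 1st person -ba → tsoysaftaoubba.
Apply vowel deletion: tsoysaftaoubba → tsoysaftubba.
Nasal assimilation: no change.

tsoysaftubba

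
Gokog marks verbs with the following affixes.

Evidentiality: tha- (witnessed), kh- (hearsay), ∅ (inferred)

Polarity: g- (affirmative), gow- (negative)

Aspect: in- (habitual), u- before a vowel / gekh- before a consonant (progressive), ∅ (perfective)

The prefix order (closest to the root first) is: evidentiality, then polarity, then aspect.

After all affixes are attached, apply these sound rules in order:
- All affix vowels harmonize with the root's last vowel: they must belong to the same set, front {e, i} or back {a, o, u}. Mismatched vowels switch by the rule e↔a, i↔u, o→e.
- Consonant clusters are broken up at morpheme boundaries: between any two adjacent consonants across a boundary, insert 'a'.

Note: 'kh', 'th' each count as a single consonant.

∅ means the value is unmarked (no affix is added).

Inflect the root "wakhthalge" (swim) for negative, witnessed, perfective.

gewathewakhthalge

Attach evidentiality witnessed tha- → thawakhthalge.
Attach polarity negative gow- → gowthawakhthalge.
aspect = perfective: zero marking, form stays gowthawakhthalge.
Apply vowel harmony: gowthawakhthalge → gewthewakhthalge.
Apply epenthesis: gewthewakhthalge → gewathewakhthalge.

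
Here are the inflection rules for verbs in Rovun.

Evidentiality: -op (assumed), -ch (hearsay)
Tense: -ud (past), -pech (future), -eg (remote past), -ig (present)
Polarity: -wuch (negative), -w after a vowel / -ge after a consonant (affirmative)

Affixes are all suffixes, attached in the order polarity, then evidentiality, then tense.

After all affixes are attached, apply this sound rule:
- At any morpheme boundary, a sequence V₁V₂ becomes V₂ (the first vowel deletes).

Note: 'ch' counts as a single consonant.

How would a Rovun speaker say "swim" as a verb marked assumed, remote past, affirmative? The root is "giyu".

Attach polarity affirmative -w (after vowel 'u') → giyuw.
Attach evidentiality assumed -op → giyuwop.
Attach tense remote past -eg → giyuwopeg.
Vowel deletion: no change.

giyuwopeg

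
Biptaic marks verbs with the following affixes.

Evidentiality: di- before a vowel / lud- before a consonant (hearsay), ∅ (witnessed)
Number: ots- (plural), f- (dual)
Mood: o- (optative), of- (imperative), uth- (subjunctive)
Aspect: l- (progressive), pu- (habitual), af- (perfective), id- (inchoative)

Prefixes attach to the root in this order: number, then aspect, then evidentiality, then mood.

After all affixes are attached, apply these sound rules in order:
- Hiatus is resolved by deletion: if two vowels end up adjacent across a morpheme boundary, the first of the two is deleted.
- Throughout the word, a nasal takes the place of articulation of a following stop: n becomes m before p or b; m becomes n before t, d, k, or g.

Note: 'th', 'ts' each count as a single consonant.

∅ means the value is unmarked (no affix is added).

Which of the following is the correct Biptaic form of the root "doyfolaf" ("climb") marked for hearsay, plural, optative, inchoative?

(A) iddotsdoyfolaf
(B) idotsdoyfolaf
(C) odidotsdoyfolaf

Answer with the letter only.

C

Attach number plural ots- → otsdoyfolaf.
Attach aspect inchoative id- → idotsdoyfolaf.
Attach evidentiality hearsay di- (before vowel 'i') → diidotsdoyfolaf.
Attach mood optative o- → odiidotsdoyfolaf.
Apply vowel deletion: odiidotsdoyfolaf → odidotsdoyfolaf.
Nasal assimilation: no change.
So the correct form is odidotsdoyfolaf, option (C).
(A) iddotsdoyfolaf is wrong: it has the affixes in the wrong order.
(B) idotsdoyfolaf is wrong: it uses witnessed instead of hearsay for evidentiality.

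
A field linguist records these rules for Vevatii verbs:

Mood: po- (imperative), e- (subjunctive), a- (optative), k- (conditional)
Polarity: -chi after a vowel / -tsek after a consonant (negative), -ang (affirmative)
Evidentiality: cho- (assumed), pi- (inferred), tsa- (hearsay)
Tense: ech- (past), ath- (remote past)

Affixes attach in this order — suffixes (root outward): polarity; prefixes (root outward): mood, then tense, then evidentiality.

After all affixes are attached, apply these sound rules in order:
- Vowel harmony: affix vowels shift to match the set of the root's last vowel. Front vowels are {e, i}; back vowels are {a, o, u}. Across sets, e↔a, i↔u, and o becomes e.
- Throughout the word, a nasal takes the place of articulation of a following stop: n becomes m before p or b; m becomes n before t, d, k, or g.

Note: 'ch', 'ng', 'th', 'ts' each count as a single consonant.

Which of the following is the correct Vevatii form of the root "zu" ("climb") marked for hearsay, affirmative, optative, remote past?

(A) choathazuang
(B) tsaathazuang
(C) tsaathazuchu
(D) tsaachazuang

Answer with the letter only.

B

Attach mood optative a- → azu.
Attach tense remote past ath- → athazu.
Attach evidentiality hearsay tsa- → tsaathazu.
Attach polarity affirmative -ang → tsaathazuang.
Vowel harmony: no change.
Nasal assimilation: no change.
So the correct form is tsaathazuang, option (B).
(A) choathazuang is wrong: it uses assumed instead of hearsay for evidentiality.
(C) tsaathazuchu is wrong: it uses negative instead of affirmative for polarity.
(D) tsaachazuang is wrong: it uses past instead of remote past for tense.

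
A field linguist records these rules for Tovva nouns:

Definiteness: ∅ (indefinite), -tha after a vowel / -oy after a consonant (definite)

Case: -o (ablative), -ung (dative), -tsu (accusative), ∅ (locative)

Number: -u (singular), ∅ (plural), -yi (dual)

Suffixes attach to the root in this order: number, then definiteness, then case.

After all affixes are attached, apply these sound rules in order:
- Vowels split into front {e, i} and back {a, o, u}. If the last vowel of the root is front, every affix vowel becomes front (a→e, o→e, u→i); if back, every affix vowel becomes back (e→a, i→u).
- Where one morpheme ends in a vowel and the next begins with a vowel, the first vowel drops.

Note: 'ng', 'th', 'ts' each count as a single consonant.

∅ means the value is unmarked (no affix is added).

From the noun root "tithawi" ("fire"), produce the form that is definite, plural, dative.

number = plural: zero marking, form stays tithawi.
Attach definiteness definite -tha (after vowel 'i') → tithawitha.
Attach case dative -ung → tithawithaung.
Apply vowel harmony: tithawithaung → tithawitheing.
Apply vowel deletion: tithawitheing → tithawithing.

tithawithing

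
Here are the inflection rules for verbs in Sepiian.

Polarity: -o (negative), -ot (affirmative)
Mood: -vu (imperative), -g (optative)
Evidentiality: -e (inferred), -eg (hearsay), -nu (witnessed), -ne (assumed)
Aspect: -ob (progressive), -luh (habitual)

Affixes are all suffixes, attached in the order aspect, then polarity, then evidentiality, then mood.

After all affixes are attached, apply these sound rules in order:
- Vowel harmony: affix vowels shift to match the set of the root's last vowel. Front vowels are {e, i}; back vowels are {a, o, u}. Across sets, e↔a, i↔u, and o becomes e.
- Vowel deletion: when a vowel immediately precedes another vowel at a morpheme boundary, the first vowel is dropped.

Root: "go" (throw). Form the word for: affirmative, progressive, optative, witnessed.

gobotnug

Attach aspect progressive -ob → goob.
Attach polarity affirmative -ot → goobot.
Attach evidentiality witnessed -nu → goobotnu.
Attach mood optative -g → goobotnug.
Vowel harmony: no change.
Apply vowel deletion: goobotnug → gobotnug.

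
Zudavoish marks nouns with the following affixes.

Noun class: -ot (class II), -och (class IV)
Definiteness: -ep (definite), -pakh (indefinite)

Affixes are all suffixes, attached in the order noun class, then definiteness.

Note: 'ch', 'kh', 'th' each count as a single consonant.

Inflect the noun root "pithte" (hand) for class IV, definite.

Attach noun class class IV -och → pithteoch.
Attach definiteness definite -ep → pithteochep.

pithteochep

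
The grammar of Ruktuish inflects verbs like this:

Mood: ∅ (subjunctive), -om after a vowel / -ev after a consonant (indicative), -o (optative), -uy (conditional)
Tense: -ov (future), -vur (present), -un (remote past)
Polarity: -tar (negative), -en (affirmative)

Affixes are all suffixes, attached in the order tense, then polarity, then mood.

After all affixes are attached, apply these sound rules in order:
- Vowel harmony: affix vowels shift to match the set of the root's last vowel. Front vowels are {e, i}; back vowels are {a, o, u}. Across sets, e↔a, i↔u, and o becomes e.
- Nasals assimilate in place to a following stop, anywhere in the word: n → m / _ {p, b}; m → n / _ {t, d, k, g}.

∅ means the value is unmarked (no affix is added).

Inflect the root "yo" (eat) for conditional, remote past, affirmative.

Attach tense remote past -un → youn.
Attach polarity affirmative -en → younen.
Attach mood conditional -uy → younenuy.
Apply vowel harmony: younenuy → younanuy.
Nasal assimilation: no change.

younanuy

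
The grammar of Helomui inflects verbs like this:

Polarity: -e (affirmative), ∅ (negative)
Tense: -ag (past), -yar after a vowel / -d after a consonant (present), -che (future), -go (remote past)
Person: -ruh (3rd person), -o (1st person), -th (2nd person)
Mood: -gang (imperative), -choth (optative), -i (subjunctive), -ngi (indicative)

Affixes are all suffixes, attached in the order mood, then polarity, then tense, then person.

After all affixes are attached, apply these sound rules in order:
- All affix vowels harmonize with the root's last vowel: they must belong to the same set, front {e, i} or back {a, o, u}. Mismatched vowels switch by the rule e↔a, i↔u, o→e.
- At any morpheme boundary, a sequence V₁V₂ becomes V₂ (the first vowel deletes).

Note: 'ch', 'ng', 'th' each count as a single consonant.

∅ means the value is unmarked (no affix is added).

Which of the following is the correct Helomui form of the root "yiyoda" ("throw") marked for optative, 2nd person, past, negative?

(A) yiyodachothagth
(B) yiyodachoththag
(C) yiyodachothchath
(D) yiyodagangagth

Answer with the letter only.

Attach mood optative -choth → yiyodachoth.
polarity = negative: zero marking, form stays yiyodachoth.
Attach tense past -ag → yiyodachothag.
Attach person 2nd person -th → yiyodachothagth.
Vowel harmony: no change.
Vowel deletion: no change.
So the correct form is yiyodachothagth, option (A).
(D) yiyodagangagth is wrong: it uses imperative instead of optative for mood.
(B) yiyodachoththag is wrong: it has the affixes in the wrong order.
(C) yiyodachothchath is wrong: it uses future instead of past for tense.

A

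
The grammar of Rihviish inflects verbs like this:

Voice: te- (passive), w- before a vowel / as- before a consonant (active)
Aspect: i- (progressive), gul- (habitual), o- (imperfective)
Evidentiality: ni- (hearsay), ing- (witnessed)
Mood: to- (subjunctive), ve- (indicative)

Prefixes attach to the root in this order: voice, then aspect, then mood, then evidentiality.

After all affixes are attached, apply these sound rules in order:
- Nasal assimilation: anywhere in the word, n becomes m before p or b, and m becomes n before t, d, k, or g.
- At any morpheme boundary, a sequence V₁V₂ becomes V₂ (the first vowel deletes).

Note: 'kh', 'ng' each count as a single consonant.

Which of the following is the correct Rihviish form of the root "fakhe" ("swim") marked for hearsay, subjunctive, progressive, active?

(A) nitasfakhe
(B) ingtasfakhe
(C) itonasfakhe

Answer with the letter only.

Attach voice active as- (before consonant 'f') → asfakhe.
Attach aspect progressive i- → iasfakhe.
Attach mood subjunctive to- → toiasfakhe.
Attach evidentiality hearsay ni- → nitoiasfakhe.
Nasal assimilation: no change.
Apply vowel deletion: nitoiasfakhe → nitasfakhe.
So the correct form is nitasfakhe, option (A).
(B) ingtasfakhe is wrong: it uses witnessed instead of hearsay for evidentiality.
(C) itonasfakhe is wrong: it has the affixes in the wrong order.

A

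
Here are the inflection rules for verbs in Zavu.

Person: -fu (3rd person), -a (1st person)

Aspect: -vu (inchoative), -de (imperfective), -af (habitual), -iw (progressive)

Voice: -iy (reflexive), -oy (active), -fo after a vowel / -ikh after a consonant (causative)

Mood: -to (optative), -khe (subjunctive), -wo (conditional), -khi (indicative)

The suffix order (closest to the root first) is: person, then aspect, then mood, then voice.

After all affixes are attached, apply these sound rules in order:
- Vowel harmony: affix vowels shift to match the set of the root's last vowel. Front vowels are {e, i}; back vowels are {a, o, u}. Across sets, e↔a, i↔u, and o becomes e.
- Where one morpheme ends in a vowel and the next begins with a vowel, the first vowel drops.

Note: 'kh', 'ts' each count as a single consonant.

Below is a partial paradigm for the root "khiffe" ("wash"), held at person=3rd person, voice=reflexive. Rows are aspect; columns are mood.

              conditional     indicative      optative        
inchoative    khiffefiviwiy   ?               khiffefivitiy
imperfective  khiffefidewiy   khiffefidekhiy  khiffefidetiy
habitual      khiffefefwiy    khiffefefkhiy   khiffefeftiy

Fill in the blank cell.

Attach person 3rd person -fu → khiffefu.
Attach aspect inchoative -vu → khiffefuvu.
Attach mood indicative -khi → khiffefuvukhi.
Attach voice reflexive -iy → khiffefuvukhiiy.
Apply vowel harmony: khiffefuvukhiiy → khiffefivikhiiy.
Apply vowel deletion: khiffefivikhiiy → khiffefivikhiy.

khiffefivikhiy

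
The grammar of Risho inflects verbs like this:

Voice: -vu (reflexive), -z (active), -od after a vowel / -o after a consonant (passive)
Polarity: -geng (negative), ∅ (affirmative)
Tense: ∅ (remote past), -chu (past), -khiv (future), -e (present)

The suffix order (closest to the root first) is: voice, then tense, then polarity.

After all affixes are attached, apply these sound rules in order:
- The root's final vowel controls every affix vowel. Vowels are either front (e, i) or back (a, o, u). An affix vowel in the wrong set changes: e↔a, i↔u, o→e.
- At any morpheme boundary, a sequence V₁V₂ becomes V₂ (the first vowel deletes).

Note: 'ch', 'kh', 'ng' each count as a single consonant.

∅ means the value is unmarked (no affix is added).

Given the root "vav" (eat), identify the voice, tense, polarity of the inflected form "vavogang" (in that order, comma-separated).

passive, remote past, negative

Segment: vav-o-geng.
voice: -od/o → passive.
tense: ∅ → remote past.
polarity: -geng → negative.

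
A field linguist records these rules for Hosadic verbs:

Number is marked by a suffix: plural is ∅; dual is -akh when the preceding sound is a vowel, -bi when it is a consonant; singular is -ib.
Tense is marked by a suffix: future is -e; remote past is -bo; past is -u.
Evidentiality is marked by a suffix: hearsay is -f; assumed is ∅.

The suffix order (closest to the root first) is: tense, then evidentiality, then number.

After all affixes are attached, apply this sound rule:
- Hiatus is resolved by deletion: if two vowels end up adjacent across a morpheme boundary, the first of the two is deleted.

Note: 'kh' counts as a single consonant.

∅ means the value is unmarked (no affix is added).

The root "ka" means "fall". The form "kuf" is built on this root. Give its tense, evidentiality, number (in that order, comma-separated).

Segment: ka-u-f.
tense: -u → past.
evidentiality: -f → hearsay.
number: ∅ → plural.

past, hearsay, plural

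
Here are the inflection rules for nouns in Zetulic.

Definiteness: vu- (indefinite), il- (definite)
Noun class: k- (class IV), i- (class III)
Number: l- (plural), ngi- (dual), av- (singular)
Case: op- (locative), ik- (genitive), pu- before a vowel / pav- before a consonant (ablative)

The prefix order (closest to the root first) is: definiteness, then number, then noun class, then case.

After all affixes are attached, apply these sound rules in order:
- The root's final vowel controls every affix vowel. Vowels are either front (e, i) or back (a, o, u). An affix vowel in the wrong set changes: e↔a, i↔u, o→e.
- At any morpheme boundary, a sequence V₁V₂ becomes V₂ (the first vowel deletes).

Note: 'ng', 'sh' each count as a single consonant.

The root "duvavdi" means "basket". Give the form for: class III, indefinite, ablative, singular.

Attach definiteness indefinite vu- → vuduvavdi.
Attach number singular av- → avvuduvavdi.
Attach noun class class III i- → iavvuduvavdi.
Attach case ablative pu- (before vowel 'i') → puiavvuduvavdi.
Apply vowel harmony: puiavvuduvavdi → piievviduvavdi.
Apply vowel deletion: piievviduvavdi → pevviduvavdi.

pevviduvavdi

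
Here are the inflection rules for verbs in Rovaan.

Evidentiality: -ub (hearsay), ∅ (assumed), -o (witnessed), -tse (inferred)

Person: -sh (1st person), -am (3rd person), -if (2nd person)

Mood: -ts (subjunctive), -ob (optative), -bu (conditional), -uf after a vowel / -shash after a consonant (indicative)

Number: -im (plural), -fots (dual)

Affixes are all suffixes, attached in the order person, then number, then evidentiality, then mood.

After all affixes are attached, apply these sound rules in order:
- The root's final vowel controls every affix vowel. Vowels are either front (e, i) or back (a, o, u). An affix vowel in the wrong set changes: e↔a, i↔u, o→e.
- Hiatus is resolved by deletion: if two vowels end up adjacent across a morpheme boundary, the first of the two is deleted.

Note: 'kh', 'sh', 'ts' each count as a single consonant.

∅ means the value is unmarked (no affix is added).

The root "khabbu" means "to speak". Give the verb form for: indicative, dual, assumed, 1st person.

khabbushfotsshash

Attach person 1st person -sh → khabbush.
Attach number dual -fots → khabbushfots.
evidentiality = assumed: zero marking, form stays khabbushfots.
Attach mood indicative -shash (after consonant 'ts') → khabbushfotsshash.
Vowel harmony: no change.
Vowel deletion: no change.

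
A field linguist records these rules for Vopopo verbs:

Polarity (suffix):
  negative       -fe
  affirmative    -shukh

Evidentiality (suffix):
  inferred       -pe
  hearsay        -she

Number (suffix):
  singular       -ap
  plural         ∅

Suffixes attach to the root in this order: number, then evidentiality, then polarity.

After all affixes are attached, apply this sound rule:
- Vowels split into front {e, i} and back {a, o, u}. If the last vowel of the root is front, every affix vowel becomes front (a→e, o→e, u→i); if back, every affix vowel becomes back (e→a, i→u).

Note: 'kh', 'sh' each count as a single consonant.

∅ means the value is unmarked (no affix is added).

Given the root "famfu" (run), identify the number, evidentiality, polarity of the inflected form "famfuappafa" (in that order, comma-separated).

singular, inferred, negative

Segment: famfu-ap-pe-fe.
number: -ap → singular.
evidentiality: -pe → inferred.
polarity: -fe → negative.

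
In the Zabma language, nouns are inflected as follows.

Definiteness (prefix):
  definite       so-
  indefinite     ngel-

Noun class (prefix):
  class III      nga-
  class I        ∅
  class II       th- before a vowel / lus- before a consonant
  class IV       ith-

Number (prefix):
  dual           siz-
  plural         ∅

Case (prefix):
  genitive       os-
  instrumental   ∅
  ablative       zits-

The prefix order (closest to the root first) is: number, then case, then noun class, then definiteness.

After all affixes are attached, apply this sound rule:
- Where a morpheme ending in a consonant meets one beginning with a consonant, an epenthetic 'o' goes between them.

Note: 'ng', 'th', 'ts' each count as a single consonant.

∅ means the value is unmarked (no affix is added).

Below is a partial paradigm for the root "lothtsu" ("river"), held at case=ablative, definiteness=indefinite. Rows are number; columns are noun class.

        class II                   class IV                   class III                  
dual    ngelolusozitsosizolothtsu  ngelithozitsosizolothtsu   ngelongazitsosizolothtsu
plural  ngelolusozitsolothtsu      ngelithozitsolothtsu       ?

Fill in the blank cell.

ngelongazitsolothtsu

number = plural: zero marking, form stays lothtsu.
Attach case ablative zits- → zitslothtsu.
Attach noun class class III nga- → ngazitslothtsu.
Attach definiteness indefinite ngel- → ngelngazitslothtsu.
Apply epenthesis: ngelngazitslothtsu → ngelongazitsolothtsu.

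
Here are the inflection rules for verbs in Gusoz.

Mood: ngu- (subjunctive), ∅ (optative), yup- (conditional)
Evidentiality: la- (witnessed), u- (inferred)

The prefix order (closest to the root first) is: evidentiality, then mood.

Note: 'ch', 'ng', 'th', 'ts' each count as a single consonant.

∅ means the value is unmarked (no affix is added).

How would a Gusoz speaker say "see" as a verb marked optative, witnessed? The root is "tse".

Attach evidentiality witnessed la- → latse.
mood = optative: zero marking, form stays latse.

latse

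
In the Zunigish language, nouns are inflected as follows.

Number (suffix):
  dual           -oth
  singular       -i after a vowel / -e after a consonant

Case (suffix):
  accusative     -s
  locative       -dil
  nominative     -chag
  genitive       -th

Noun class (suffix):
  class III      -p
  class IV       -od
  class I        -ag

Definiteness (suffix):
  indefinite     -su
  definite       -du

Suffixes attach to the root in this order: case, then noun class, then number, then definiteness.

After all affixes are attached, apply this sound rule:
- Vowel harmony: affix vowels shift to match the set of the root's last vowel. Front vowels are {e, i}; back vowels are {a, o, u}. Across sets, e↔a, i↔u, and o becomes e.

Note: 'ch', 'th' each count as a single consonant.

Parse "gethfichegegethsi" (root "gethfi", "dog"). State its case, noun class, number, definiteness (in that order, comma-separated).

Segment: gethfi-chag-ag-oth-su.
case: -chag → nominative.
noun class: -ag → class I.
number: -oth → dual.
definiteness: -su → indefinite.

nominative, class I, dual, indefinite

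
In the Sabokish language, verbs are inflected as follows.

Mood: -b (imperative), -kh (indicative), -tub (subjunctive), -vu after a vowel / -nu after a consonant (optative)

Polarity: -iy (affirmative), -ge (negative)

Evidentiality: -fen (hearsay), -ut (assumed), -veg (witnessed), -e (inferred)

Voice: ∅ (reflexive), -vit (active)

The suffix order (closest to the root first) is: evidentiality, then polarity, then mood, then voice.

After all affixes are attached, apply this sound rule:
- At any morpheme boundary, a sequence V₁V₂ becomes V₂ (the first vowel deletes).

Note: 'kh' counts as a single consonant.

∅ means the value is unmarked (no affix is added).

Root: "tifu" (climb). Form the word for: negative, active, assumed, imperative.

tifutgebvit

Attach evidentiality assumed -ut → tifuut.
Attach polarity negative -ge → tifuutge.
Attach mood imperative -b → tifuutgeb.
Attach voice active -vit → tifuutgebvit.
Apply vowel deletion: tifuutgebvit → tifutgebvit.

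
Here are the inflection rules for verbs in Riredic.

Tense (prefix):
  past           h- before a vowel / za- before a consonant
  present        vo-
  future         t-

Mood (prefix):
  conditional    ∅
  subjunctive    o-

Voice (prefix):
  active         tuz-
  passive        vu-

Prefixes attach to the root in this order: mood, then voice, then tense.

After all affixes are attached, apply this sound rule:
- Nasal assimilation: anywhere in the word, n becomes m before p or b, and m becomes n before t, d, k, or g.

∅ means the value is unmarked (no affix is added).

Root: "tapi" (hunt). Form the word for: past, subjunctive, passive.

zavuotapi

Attach mood subjunctive o- → otapi.
Attach voice passive vu- → vuotapi.
Attach tense past za- (before consonant 'v') → zavuotapi.
Nasal assimilation: no change.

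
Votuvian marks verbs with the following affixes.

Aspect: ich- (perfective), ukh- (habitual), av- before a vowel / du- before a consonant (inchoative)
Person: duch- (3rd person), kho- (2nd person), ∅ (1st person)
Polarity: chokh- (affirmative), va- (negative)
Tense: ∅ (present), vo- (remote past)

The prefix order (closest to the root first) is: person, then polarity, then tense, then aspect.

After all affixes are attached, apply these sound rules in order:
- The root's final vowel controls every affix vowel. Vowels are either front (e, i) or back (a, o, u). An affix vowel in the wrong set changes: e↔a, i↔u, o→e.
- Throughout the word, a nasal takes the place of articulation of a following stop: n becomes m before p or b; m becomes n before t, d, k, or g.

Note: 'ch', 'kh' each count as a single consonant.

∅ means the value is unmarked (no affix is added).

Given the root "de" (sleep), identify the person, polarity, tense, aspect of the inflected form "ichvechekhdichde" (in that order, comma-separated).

Segment: ich-vo-chokh-duch-de.
person: duch- → 3rd person.
polarity: chokh- → affirmative.
tense: vo- → remote past.
aspect: ich- → perfective.

3rd person, affirmative, remote past, perfective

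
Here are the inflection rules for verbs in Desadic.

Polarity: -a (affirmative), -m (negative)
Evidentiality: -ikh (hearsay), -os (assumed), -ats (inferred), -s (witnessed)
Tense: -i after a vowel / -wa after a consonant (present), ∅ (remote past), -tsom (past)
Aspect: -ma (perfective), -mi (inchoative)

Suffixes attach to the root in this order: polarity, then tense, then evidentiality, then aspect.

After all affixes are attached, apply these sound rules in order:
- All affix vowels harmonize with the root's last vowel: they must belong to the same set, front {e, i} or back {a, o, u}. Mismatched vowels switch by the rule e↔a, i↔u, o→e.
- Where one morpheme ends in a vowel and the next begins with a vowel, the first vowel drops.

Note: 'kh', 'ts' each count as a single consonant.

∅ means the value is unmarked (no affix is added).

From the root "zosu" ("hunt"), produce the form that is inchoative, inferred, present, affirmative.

zosatsmu

Attach polarity affirmative -a → zosua.
Attach tense present -i (after vowel 'a') → zosuai.
Attach evidentiality inferred -ats → zosuaiats.
Attach aspect inchoative -mi → zosuaiatsmi.
Apply vowel harmony: zosuaiatsmi → zosuauatsmu.
Apply vowel deletion: zosuauatsmu → zosatsmu.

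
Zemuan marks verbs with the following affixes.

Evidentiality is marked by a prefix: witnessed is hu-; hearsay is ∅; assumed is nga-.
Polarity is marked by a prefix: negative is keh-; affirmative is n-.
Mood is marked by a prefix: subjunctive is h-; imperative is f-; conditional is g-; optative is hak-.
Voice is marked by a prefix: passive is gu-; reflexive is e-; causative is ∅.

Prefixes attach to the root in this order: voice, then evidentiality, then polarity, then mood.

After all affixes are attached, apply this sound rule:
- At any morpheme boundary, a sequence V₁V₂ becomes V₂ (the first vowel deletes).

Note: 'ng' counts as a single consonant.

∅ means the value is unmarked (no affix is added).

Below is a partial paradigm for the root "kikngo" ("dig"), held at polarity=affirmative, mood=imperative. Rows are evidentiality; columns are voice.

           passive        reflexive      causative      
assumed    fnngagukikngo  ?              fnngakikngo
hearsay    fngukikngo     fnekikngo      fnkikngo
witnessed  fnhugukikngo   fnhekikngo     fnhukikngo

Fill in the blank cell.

fnngekikngo

Attach voice reflexive e- → ekikngo.
Attach evidentiality assumed nga- → ngaekikngo.
Attach polarity affirmative n- → nngaekikngo.
Attach mood imperative f- → fnngaekikngo.
Apply vowel deletion: fnngaekikngo → fnngekikngo.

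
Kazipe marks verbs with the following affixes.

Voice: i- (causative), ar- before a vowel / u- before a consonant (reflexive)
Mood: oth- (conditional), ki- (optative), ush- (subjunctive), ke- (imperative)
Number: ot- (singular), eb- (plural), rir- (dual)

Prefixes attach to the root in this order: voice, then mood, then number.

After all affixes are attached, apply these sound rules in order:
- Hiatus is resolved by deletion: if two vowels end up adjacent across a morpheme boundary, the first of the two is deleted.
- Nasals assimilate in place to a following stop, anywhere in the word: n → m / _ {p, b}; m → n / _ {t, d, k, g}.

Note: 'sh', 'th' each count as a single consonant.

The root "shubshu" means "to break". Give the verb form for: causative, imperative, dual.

rirkishubshu

Attach voice causative i- → ishubshu.
Attach mood imperative ke- → keishubshu.
Attach number dual rir- → rirkeishubshu.
Apply vowel deletion: rirkeishubshu → rirkishubshu.
Nasal assimilation: no change.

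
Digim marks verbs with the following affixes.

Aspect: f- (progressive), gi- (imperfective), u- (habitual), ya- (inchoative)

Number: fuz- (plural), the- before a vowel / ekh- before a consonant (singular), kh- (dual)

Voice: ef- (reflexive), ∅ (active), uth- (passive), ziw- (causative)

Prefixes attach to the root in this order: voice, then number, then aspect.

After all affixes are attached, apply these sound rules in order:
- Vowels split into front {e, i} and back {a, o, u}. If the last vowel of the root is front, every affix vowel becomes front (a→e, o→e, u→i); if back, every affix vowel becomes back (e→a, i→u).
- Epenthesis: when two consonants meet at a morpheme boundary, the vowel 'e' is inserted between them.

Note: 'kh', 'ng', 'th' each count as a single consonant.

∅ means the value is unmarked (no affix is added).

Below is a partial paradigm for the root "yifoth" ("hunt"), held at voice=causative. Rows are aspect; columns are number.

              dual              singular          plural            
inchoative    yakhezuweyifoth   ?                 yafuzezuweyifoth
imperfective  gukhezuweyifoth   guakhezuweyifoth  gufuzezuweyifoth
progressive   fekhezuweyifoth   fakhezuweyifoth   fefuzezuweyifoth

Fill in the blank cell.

yaakhezuweyifoth

Attach voice causative ziw- → ziwyifoth.
Attach number singular ekh- (before consonant 'z') → ekhziwyifoth.
Attach aspect inchoative ya- → yaekhziwyifoth.
Apply vowel harmony: yaekhziwyifoth → yaakhzuwyifoth.
Apply epenthesis: yaakhzuwyifoth → yaakhezuweyifoth.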